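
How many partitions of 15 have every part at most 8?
p(15, parts ≤ 8) = 146

Partitions of 15 with all parts ≤ 8: 8+7, 8+6+1, 8+5+2, 8+5+1+1, 8+4+3, 8+4+2+1, 8+4+1+1+1, 8+3+3+1, 8+3+2+2, 8+3+2+1+1, 8+3+1+1+1+1, 8+2+2+2+1, 8+2+2+1+1+1, 8+2+1+1+1+1+1, 8+1+1+1+1+1+1+1, 7+7+1, 7+6+2, 7+6+1+1, 7+5+3, 7+5+2+1, 7+5+1+1+1, 7+4+4, 7+4+3+1, 7+4+2+2, 7+4+2+1+1, 7+4+1+1+1+1, 7+3+3+2, 7+3+3+1+1, 7+3+2+2+1, 7+3+2+1+1+1, … (146 total). Count = 146.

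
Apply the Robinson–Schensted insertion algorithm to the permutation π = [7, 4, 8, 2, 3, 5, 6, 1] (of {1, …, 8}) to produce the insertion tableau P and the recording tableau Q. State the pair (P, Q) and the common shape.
P = [1, 3, 5, 6] / [2, 8] / [4] / [7];  Q = [1, 3, 6, 7] / [2, 5] / [4] / [8];  common shape = (4, 2, 1, 1)

Row-insert the values π_1, π_2, … into P one at a time, bumping the leftmost entry strictly greater than the inserted value down to the next row. The recording tableau Q records, in position (i, j), the step at which that cell was added to P.
  Insert 7 (step 1): P = [7];  Q = [1]
  Insert 4 (step 2): P = [4] / [7];  Q = [1] / [2]
  Insert 8 (step 3): P = [4, 8] / [7];  Q = [1, 3] / [2]
  Insert 2 (step 4): P = [2, 8] / [4] / [7];  Q = [1, 3] / [2] / [4]
  Insert 3 (step 5): P = [2, 3] / [4, 8] / [7];  Q = [1, 3] / [2, 5] / [4]
  Insert 5 (step 6): P = [2, 3, 5] / [4, 8] / [7];  Q = [1, 3, 6] / [2, 5] / [4]
  Insert 6 (step 7): P = [2, 3, 5, 6] / [4, 8] / [7];  Q = [1, 3, 6, 7] / [2, 5] / [4]
  Insert 1 (step 8): P = [1, 3, 5, 6] / [2, 8] / [4] / [7];  Q = [1, 3, 6, 7] / [2, 5] / [4] / [8]
Final shape: (4, 2, 1, 1).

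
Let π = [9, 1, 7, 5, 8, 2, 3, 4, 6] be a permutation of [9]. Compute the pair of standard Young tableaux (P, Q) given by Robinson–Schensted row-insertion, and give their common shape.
P = [1, 2, 3, 4, 6] / [5, 8] / [7] / [9];  Q = [1, 3, 5, 8, 9] / [2, 7] / [4] / [6];  common shape = (5, 2, 1, 1)

Row-insert the values π_1, π_2, … into P one at a time, bumping the leftmost entry strictly greater than the inserted value down to the next row. The recording tableau Q records, in position (i, j), the step at which that cell was added to P.
  Insert 9 (step 1): P = [9];  Q = [1]
  Insert 1 (step 2): P = [1] / [9];  Q = [1] / [2]
  Insert 7 (step 3): P = [1, 7] / [9];  Q = [1, 3] / [2]
  Insert 5 (step 4): P = [1, 5] / [7] / [9];  Q = [1, 3] / [2] / [4]
  Insert 8 (step 5): P = [1, 5, 8] / [7] / [9];  Q = [1, 3, 5] / [2] / [4]
  Insert 2 (step 6): P = [1, 2, 8] / [5] / [7] / [9];  Q = [1, 3, 5] / [2] / [4] / [6]
  Insert 3 (step 7): P = [1, 2, 3] / [5, 8] / [7] / [9];  Q = [1, 3, 5] / [2, 7] / [4] / [6]
  Insert 4 (step 8): P = [1, 2, 3, 4] / [5, 8] / [7] / [9];  Q = [1, 3, 5, 8] / [2, 7] / [4] / [6]
  Insert 6 (step 9): P = [1, 2, 3, 4, 6] / [5, 8] / [7] / [9];  Q = [1, 3, 5, 8, 9] / [2, 7] / [4] / [6]
Final shape: (5, 2, 1, 1).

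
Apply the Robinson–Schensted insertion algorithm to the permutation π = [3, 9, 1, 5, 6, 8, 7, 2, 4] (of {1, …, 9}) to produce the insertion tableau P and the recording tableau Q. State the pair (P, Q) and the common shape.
P = [1, 2, 4, 7] / [3, 5, 6] / [8] / [9];  Q = [1, 2, 5, 6] / [3, 4, 9] / [7] / [8];  common shape = (4, 3, 1, 1)

Row-insert the values π_1, π_2, … into P one at a time, bumping the leftmost entry strictly greater than the inserted value down to the next row. The recording tableau Q records, in position (i, j), the step at which that cell was added to P.
  Insert 3 (step 1): P = [3];  Q = [1]
  Insert 9 (step 2): P = [3, 9];  Q = [1, 2]
  Insert 1 (step 3): P = [1, 9] / [3];  Q = [1, 2] / [3]
  Insert 5 (step 4): P = [1, 5] / [3, 9];  Q = [1, 2] / [3, 4]
  Insert 6 (step 5): P = [1, 5, 6] / [3, 9];  Q = [1, 2, 5] / [3, 4]
  Insert 8 (step 6): P = [1, 5, 6, 8] / [3, 9];  Q = [1, 2, 5, 6] / [3, 4]
  Insert 7 (step 7): P = [1, 5, 6, 7] / [3, 8] / [9];  Q = [1, 2, 5, 6] / [3, 4] / [7]
  Insert 2 (step 8): P = [1, 2, 6, 7] / [3, 5] / [8] / [9];  Q = [1, 2, 5, 6] / [3, 4] / [7] / [8]
  Insert 4 (step 9): P = [1, 2, 4, 7] / [3, 5, 6] / [8] / [9];  Q = [1, 2, 5, 6] / [3, 4, 9] / [7] / [8]
Final shape: (4, 3, 1, 1).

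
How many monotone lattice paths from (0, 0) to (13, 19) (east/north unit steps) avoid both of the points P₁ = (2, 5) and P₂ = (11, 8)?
Number of paths = 248233164

Inclusion–exclusion. Total paths: C(32, 13) = 347373600. Through P₁: C(7, 2)·C(25, 11) = 93605400. Through P₂: C(19, 11)·C(13, 2) = 5895396. Since P₁ is strictly southwest of P₂, a monotone path through both must visit P₁ then P₂; paths through both = C(7, 2)·C(12, 9)·C(13, 2) = 360360. Avoid both = 347373600 − 93605400 − 5895396 + 360360 = 248233164.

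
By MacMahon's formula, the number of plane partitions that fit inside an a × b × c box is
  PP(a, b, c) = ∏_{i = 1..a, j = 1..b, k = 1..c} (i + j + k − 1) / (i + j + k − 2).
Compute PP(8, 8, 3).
PP(8, 8, 3) = 33803832920

Evaluate the triple product over i = 1..8, j = 1..8, k = 1..3. The factors are (2/1) · (3/2) · (4/3) · (3/2) · (4/3) · (5/4) · (4/3) · (5/4) · … (192 factors total). The numerators and denominators telescope so the product is an integer; carrying out the multiplication exactly gives PP(8, 8, 3) = 33803832920.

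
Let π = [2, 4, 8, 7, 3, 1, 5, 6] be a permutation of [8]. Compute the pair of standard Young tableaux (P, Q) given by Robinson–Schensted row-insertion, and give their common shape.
P = [1, 3, 5, 6] / [2, 7] / [4] / [8];  Q = [1, 2, 3, 8] / [4, 7] / [5] / [6];  common shape = (4, 2, 1, 1)

Row-insert the values π_1, π_2, … into P one at a time, bumping the leftmost entry strictly greater than the inserted value down to the next row. The recording tableau Q records, in position (i, j), the step at which that cell was added to P.
  Insert 2 (step 1): P = [2];  Q = [1]
  Insert 4 (step 2): P = [2, 4];  Q = [1, 2]
  Insert 8 (step 3): P = [2, 4, 8];  Q = [1, 2, 3]
  Insert 7 (step 4): P = [2, 4, 7] / [8];  Q = [1, 2, 3] / [4]
  Insert 3 (step 5): P = [2, 3, 7] / [4] / [8];  Q = [1, 2, 3] / [4] / [5]
  Insert 1 (step 6): P = [1, 3, 7] / [2] / [4] / [8];  Q = [1, 2, 3] / [4] / [5] / [6]
  Insert 5 (step 7): P = [1, 3, 5] / [2, 7] / [4] / [8];  Q = [1, 2, 3] / [4, 7] / [5] / [6]
  Insert 6 (step 8): P = [1, 3, 5, 6] / [2, 7] / [4] / [8];  Q = [1, 2, 3, 8] / [4, 7] / [5] / [6]
Final shape: (4, 2, 1, 1).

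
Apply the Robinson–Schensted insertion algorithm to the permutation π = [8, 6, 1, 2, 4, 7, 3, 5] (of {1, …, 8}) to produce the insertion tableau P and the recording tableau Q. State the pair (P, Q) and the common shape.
P = [1, 2, 3, 5] / [4, 7] / [6] / [8];  Q = [1, 4, 5, 6] / [2, 8] / [3] / [7];  common shape = (4, 2, 1, 1)

Row-insert the values π_1, π_2, … into P one at a time, bumping the leftmost entry strictly greater than the inserted value down to the next row. The recording tableau Q records, in position (i, j), the step at which that cell was added to P.
  Insert 8 (step 1): P = [8];  Q = [1]
  Insert 6 (step 2): P = [6] / [8];  Q = [1] / [2]
  Insert 1 (step 3): P = [1] / [6] / [8];  Q = [1] / [2] / [3]
  Insert 2 (step 4): P = [1, 2] / [6] / [8];  Q = [1, 4] / [2] / [3]
  Insert 4 (step 5): P = [1, 2, 4] / [6] / [8];  Q = [1, 4, 5] / [2] / [3]
  Insert 7 (step 6): P = [1, 2, 4, 7] / [6] / [8];  Q = [1, 4, 5, 6] / [2] / [3]
  Insert 3 (step 7): P = [1, 2, 3, 7] / [4] / [6] / [8];  Q = [1, 4, 5, 6] / [2] / [3] / [7]
  Insert 5 (step 8): P = [1, 2, 3, 5] / [4, 7] / [6] / [8];  Q = [1, 4, 5, 6] / [2, 8] / [3] / [7]
Final shape: (4, 2, 1, 1).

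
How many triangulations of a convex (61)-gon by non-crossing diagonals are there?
C_59 = 405944995127576985730643443367112

These polygon triangulations are counted by the Catalan number C_n = (1/(n + 1)) · C(2n, n). For n = 59: C_59 = (1/60) · C(118, 59) = 24356699707654619143838606602026720/60 = 405944995127576985730643443367112.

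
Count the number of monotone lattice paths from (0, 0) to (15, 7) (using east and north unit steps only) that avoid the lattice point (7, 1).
Number of paths = 146520

Total paths from (0, 0) to (15, 7): C(22, 15) = 170544. Paths through (7, 1): (paths (0, 0) → (7, 1)) × (paths (7, 1) → (15, 7)) = C(8, 7) · C(14, 8) = 8 · 3003 = 24024. Avoidance count = 170544 − 24024 = 146520.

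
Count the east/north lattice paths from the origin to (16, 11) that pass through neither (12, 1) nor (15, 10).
Number of paths = 6493082

Inclusion–exclusion. Total paths: C(27, 16) = 13037895. Through P₁: C(13, 12)·C(14, 4) = 13013. Through P₂: C(25, 15)·C(2, 1) = 6537520. Since P₁ is strictly southwest of P₂, a monotone path through both must visit P₁ then P₂; paths through both = C(13, 12)·C(12, 3)·C(2, 1) = 5720. Avoid both = 13037895 − 13013 − 6537520 + 5720 = 6493082.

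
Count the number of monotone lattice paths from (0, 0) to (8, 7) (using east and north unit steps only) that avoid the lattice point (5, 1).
Number of paths = 5931

Total paths from (0, 0) to (8, 7): C(15, 8) = 6435. Paths through (5, 1): (paths (0, 0) → (5, 1)) × (paths (5, 1) → (8, 7)) = C(6, 5) · C(9, 3) = 6 · 84 = 504. Avoidance count = 6435 − 504 = 5931.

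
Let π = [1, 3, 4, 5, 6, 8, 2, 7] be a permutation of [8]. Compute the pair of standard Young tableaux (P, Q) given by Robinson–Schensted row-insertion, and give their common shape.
P = [1, 2, 4, 5, 6, 7] / [3, 8];  Q = [1, 2, 3, 4, 5, 6] / [7, 8];  common shape = (6, 2)

Row-insert the values π_1, π_2, … into P one at a time, bumping the leftmost entry strictly greater than the inserted value down to the next row. The recording tableau Q records, in position (i, j), the step at which that cell was added to P.
  Insert 1 (step 1): P = [1];  Q = [1]
  Insert 3 (step 2): P = [1, 3];  Q = [1, 2]
  Insert 4 (step 3): P = [1, 3, 4];  Q = [1, 2, 3]
  Insert 5 (step 4): P = [1, 3, 4, 5];  Q = [1, 2, 3, 4]
  Insert 6 (step 5): P = [1, 3, 4, 5, 6];  Q = [1, 2, 3, 4, 5]
  Insert 8 (step 6): P = [1, 3, 4, 5, 6, 8];  Q = [1, 2, 3, 4, 5, 6]
  Insert 2 (step 7): P = [1, 2, 4, 5, 6, 8] / [3];  Q = [1, 2, 3, 4, 5, 6] / [7]
  Insert 7 (step 8): P = [1, 2, 4, 5, 6, 7] / [3, 8];  Q = [1, 2, 3, 4, 5, 6] / [7, 8]
Final shape: (6, 2).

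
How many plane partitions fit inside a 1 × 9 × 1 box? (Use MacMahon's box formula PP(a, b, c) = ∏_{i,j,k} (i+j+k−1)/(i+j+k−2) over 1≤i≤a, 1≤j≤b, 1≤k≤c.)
PP(1, 9, 1) = 10

Evaluate the triple product over i = 1..1, j = 1..9, k = 1..1. The factors are (2/1) · (3/2) · (4/3) · (5/4) · (6/5) · (7/6) · (8/7) · (9/8) · … (9 factors total). The numerators and denominators telescope so the product is an integer; carrying out the multiplication exactly gives PP(1, 9, 1) = 10.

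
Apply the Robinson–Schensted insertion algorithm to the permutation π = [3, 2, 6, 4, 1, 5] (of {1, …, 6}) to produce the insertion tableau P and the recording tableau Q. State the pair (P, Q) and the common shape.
P = [1, 4, 5] / [2, 6] / [3];  Q = [1, 3, 6] / [2, 4] / [5];  common shape = (3, 2, 1)

Row-insert the values π_1, π_2, … into P one at a time, bumping the leftmost entry strictly greater than the inserted value down to the next row. The recording tableau Q records, in position (i, j), the step at which that cell was added to P.
  Insert 3 (step 1): P = [3];  Q = [1]
  Insert 2 (step 2): P = [2] / [3];  Q = [1] / [2]
  Insert 6 (step 3): P = [2, 6] / [3];  Q = [1, 3] / [2]
  Insert 4 (step 4): P = [2, 4] / [3, 6];  Q = [1, 3] / [2, 4]
  Insert 1 (step 5): P = [1, 4] / [2, 6] / [3];  Q = [1, 3] / [2, 4] / [5]
  Insert 5 (step 6): P = [1, 4, 5] / [2, 6] / [3];  Q = [1, 3, 6] / [2, 4] / [5]
Final shape: (3, 2, 1).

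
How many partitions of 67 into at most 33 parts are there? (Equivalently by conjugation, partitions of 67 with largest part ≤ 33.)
p(67, parts ≤ 33) = 2625726

Use the recurrence p(n, m) = p(n, m−1) + p(n−m, m): either the largest part is < m (count p(n, m−1)) or the largest part is exactly m (remove one copy of m, count p(n−m, m)). With p(0, ·) = 1 this gives p(67, parts ≤ 33) = 2625726. (By conjugating Young diagrams, this also counts partitions of 67 into at most 33 parts.)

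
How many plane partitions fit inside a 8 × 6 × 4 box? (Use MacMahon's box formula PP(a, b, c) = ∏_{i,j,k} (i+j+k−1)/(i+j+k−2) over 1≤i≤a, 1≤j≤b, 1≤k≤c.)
PP(8, 6, 4) = 90474964580

Evaluate the triple product over i = 1..8, j = 1..6, k = 1..4. The factors are (2/1) · (3/2) · (4/3) · (5/4) · (3/2) · (4/3) · (5/4) · (6/5) · … (192 factors total). The numerators and denominators telescope so the product is an integer; carrying out the multiplication exactly gives PP(8, 6, 4) = 90474964580.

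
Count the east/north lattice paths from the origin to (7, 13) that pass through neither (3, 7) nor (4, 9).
Number of paths = 39895

Inclusion–exclusion. Total paths: C(20, 7) = 77520. Through P₁: C(10, 3)·C(10, 4) = 25200. Through P₂: C(13, 4)·C(7, 3) = 25025. Since P₁ is strictly southwest of P₂, a monotone path through both must visit P₁ then P₂; paths through both = C(10, 3)·C(3, 1)·C(7, 3) = 12600. Avoid both = 77520 − 25200 − 25025 + 12600 = 39895.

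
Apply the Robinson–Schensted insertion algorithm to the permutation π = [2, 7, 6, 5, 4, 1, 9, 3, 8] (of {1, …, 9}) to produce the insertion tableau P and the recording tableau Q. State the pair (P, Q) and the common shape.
P = [1, 3, 8] / [2, 4, 9] / [5] / [6] / [7];  Q = [1, 2, 7] / [3, 8, 9] / [4] / [5] / [6];  common shape = (3, 3, 1, 1, 1)

Row-insert the values π_1, π_2, … into P one at a time, bumping the leftmost entry strictly greater than the inserted value down to the next row. The recording tableau Q records, in position (i, j), the step at which that cell was added to P.
  Insert 2 (step 1): P = [2];  Q = [1]
  Insert 7 (step 2): P = [2, 7];  Q = [1, 2]
  Insert 6 (step 3): P = [2, 6] / [7];  Q = [1, 2] / [3]
  Insert 5 (step 4): P = [2, 5] / [6] / [7];  Q = [1, 2] / [3] / [4]
  Insert 4 (step 5): P = [2, 4] / [5] / [6] / [7];  Q = [1, 2] / [3] / [4] / [5]
  Insert 1 (step 6): P = [1, 4] / [2] / [5] / [6] / [7];  Q = [1, 2] / [3] / [4] / [5] / [6]
  Insert 9 (step 7): P = [1, 4, 9] / [2] / [5] / [6] / [7];  Q = [1, 2, 7] / [3] / [4] / [5] / [6]
  Insert 3 (step 8): P = [1, 3, 9] / [2, 4] / [5] / [6] / [7];  Q = [1, 2, 7] / [3, 8] / [4] / [5] / [6]
  Insert 8 (step 9): P = [1, 3, 8] / [2, 4, 9] / [5] / [6] / [7];  Q = [1, 2, 7] / [3, 8, 9] / [4] / [5] / [6]
Final shape: (3, 3, 1, 1, 1).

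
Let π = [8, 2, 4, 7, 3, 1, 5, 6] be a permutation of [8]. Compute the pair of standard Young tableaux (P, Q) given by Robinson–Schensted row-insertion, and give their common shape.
P = [1, 3, 5, 6] / [2, 7] / [4] / [8];  Q = [1, 3, 4, 8] / [2, 7] / [5] / [6];  common shape = (4, 2, 1, 1)

Row-insert the values π_1, π_2, … into P one at a time, bumping the leftmost entry strictly greater than the inserted value down to the next row. The recording tableau Q records, in position (i, j), the step at which that cell was added to P.
  Insert 8 (step 1): P = [8];  Q = [1]
  Insert 2 (step 2): P = [2] / [8];  Q = [1] / [2]
  Insert 4 (step 3): P = [2, 4] / [8];  Q = [1, 3] / [2]
  Insert 7 (step 4): P = [2, 4, 7] / [8];  Q = [1, 3, 4] / [2]
  Insert 3 (step 5): P = [2, 3, 7] / [4] / [8];  Q = [1, 3, 4] / [2] / [5]
  Insert 1 (step 6): P = [1, 3, 7] / [2] / [4] / [8];  Q = [1, 3, 4] / [2] / [5] / [6]
  Insert 5 (step 7): P = [1, 3, 5] / [2, 7] / [4] / [8];  Q = [1, 3, 4] / [2, 7] / [5] / [6]
  Insert 6 (step 8): P = [1, 3, 5, 6] / [2, 7] / [4] / [8];  Q = [1, 3, 4, 8] / [2, 7] / [5] / [6]
Final shape: (4, 2, 1, 1).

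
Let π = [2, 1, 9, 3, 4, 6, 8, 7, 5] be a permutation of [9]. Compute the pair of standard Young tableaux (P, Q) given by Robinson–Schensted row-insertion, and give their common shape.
P = [1, 3, 4, 5, 7] / [2, 6] / [8] / [9];  Q = [1, 3, 5, 6, 7] / [2, 4] / [8] / [9];  common shape = (5, 2, 1, 1)

Row-insert the values π_1, π_2, … into P one at a time, bumping the leftmost entry strictly greater than the inserted value down to the next row. The recording tableau Q records, in position (i, j), the step at which that cell was added to P.
  Insert 2 (step 1): P = [2];  Q = [1]
  Insert 1 (step 2): P = [1] / [2];  Q = [1] / [2]
  Insert 9 (step 3): P = [1, 9] / [2];  Q = [1, 3] / [2]
  Insert 3 (step 4): P = [1, 3] / [2, 9];  Q = [1, 3] / [2, 4]
  Insert 4 (step 5): P = [1, 3, 4] / [2, 9];  Q = [1, 3, 5] / [2, 4]
  Insert 6 (step 6): P = [1, 3, 4, 6] / [2, 9];  Q = [1, 3, 5, 6] / [2, 4]
  Insert 8 (step 7): P = [1, 3, 4, 6, 8] / [2, 9];  Q = [1, 3, 5, 6, 7] / [2, 4]
  Insert 7 (step 8): P = [1, 3, 4, 6, 7] / [2, 8] / [9];  Q = [1, 3, 5, 6, 7] / [2, 4] / [8]
  Insert 5 (step 9): P = [1, 3, 4, 5, 7] / [2, 6] / [8] / [9];  Q = [1, 3, 5, 6, 7] / [2, 4] / [8] / [9]
Final shape: (5, 2, 1, 1).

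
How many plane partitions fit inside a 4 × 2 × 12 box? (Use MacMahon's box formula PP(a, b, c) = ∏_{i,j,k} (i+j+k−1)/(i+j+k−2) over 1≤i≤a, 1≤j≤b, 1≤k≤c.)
PP(4, 2, 12) = 866320

Evaluate the triple product over i = 1..4, j = 1..2, k = 1..12. The factors are (2/1) · (3/2) · (4/3) · (5/4) · (6/5) · (7/6) · (8/7) · (9/8) · … (96 factors total). The numerators and denominators telescope so the product is an integer; carrying out the multiplication exactly gives PP(4, 2, 12) = 866320.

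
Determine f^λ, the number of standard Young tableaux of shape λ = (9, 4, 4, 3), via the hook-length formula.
# SYT of shape (9, 4, 4, 3) = 22221108

Hook-length formula: f^λ = n! / Π hook(c), product over all cells c of the Young diagram. For λ = (9, 4, 4, 3), n = 20 boxes. Hook lengths by row (left-to-right, top-to-bottom): [12, 11, 10, 8, 5, 4, 3, 2, 1]; [6, 5, 4, 2]; [5, 4, 3, 1]; [3, 2, 1]. Product of hooks = 109486080000. So f^λ = 20! / 109486080000 = 2432902008176640000 / 109486080000 = 22221108.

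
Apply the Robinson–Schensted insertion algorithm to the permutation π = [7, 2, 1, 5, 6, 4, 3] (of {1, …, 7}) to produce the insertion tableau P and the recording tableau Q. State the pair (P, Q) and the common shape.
P = [1, 3, 6] / [2, 4] / [5] / [7];  Q = [1, 4, 5] / [2, 6] / [3] / [7];  common shape = (3, 2, 1, 1)

Row-insert the values π_1, π_2, … into P one at a time, bumping the leftmost entry strictly greater than the inserted value down to the next row. The recording tableau Q records, in position (i, j), the step at which that cell was added to P.
  Insert 7 (step 1): P = [7];  Q = [1]
  Insert 2 (step 2): P = [2] / [7];  Q = [1] / [2]
  Insert 1 (step 3): P = [1] / [2] / [7];  Q = [1] / [2] / [3]
  Insert 5 (step 4): P = [1, 5] / [2] / [7];  Q = [1, 4] / [2] / [3]
  Insert 6 (step 5): P = [1, 5, 6] / [2] / [7];  Q = [1, 4, 5] / [2] / [3]
  Insert 4 (step 6): P = [1, 4, 6] / [2, 5] / [7];  Q = [1, 4, 5] / [2, 6] / [3]
  Insert 3 (step 7): P = [1, 3, 6] / [2, 4] / [5] / [7];  Q = [1, 4, 5] / [2, 6] / [3] / [7]
Final shape: (3, 2, 1, 1).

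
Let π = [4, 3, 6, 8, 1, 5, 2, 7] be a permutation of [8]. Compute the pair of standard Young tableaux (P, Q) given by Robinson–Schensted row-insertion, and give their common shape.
P = [1, 2, 7] / [3, 5, 8] / [4, 6];  Q = [1, 3, 4] / [2, 6, 8] / [5, 7];  common shape = (3, 3, 2)

Row-insert the values π_1, π_2, … into P one at a time, bumping the leftmost entry strictly greater than the inserted value down to the next row. The recording tableau Q records, in position (i, j), the step at which that cell was added to P.
  Insert 4 (step 1): P = [4];  Q = [1]
  Insert 3 (step 2): P = [3] / [4];  Q = [1] / [2]
  Insert 6 (step 3): P = [3, 6] / [4];  Q = [1, 3] / [2]
  Insert 8 (step 4): P = [3, 6, 8] / [4];  Q = [1, 3, 4] / [2]
  Insert 1 (step 5): P = [1, 6, 8] / [3] / [4];  Q = [1, 3, 4] / [2] / [5]
  Insert 5 (step 6): P = [1, 5, 8] / [3, 6] / [4];  Q = [1, 3, 4] / [2, 6] / [5]
  Insert 2 (step 7): P = [1, 2, 8] / [3, 5] / [4, 6];  Q = [1, 3, 4] / [2, 6] / [5, 7]
  Insert 7 (step 8): P = [1, 2, 7] / [3, 5, 8] / [4, 6];  Q = [1, 3, 4] / [2, 6, 8] / [5, 7]
Final shape: (3, 3, 2).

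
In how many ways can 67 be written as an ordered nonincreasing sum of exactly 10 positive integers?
p(67, 10 parts) = 141136

Partitions of n into exactly k parts are in bijection with partitions of n − k into at most k parts (subtract 1 from each part). So p(67, exactly 10) = p(57, parts ≤ 10). Computing via the recurrence p(m, j) = p(m, j−1) + p(m−j, j) gives 141136.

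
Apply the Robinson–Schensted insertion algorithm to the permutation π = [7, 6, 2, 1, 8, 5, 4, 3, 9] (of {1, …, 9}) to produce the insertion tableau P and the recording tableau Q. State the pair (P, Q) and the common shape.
P = [1, 3, 9] / [2, 4] / [5, 8] / [6] / [7];  Q = [1, 5, 9] / [2, 6] / [3, 7] / [4] / [8];  common shape = (3, 2, 2, 1, 1)

Row-insert the values π_1, π_2, … into P one at a time, bumping the leftmost entry strictly greater than the inserted value down to the next row. The recording tableau Q records, in position (i, j), the step at which that cell was added to P.
  Insert 7 (step 1): P = [7];  Q = [1]
  Insert 6 (step 2): P = [6] / [7];  Q = [1] / [2]
  Insert 2 (step 3): P = [2] / [6] / [7];  Q = [1] / [2] / [3]
  Insert 1 (step 4): P = [1] / [2] / [6] / [7];  Q = [1] / [2] / [3] / [4]
  Insert 8 (step 5): P = [1, 8] / [2] / [6] / [7];  Q = [1, 5] / [2] / [3] / [4]
  Insert 5 (step 6): P = [1, 5] / [2, 8] / [6] / [7];  Q = [1, 5] / [2, 6] / [3] / [4]
  Insert 4 (step 7): P = [1, 4] / [2, 5] / [6, 8] / [7];  Q = [1, 5] / [2, 6] / [3, 7] / [4]
  Insert 3 (step 8): P = [1, 3] / [2, 4] / [5, 8] / [6] / [7];  Q = [1, 5] / [2, 6] / [3, 7] / [4] / [8]
  Insert 9 (step 9): P = [1, 3, 9] / [2, 4] / [5, 8] / [6] / [7];  Q = [1, 5, 9] / [2, 6] / [3, 7] / [4] / [8]
Final shape: (3, 2, 2, 1, 1).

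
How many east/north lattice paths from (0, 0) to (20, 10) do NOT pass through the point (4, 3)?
Number of paths = 21464520

Total paths from (0, 0) to (20, 10): C(30, 20) = 30045015. Paths through (4, 3): (paths (0, 0) → (4, 3)) × (paths (4, 3) → (20, 10)) = C(7, 4) · C(23, 16) = 35 · 245157 = 8580495. Avoidance count = 30045015 − 8580495 = 21464520.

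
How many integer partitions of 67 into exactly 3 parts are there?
p(67, 3 parts) = 374

Partitions of n into exactly k parts are in bijection with partitions of n − k into at most k parts (subtract 1 from each part). So p(67, exactly 3) = p(64, parts ≤ 3). Computing via the recurrence p(m, j) = p(m, j−1) + p(m−j, j) gives 374.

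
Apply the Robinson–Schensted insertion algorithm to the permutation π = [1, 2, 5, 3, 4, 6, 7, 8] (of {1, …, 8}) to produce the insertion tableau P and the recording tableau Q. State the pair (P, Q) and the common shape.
P = [1, 2, 3, 4, 6, 7, 8] / [5];  Q = [1, 2, 3, 5, 6, 7, 8] / [4];  common shape = (7, 1)

Row-insert the values π_1, π_2, … into P one at a time, bumping the leftmost entry strictly greater than the inserted value down to the next row. The recording tableau Q records, in position (i, j), the step at which that cell was added to P.
  Insert 1 (step 1): P = [1];  Q = [1]
  Insert 2 (step 2): P = [1, 2];  Q = [1, 2]
  Insert 5 (step 3): P = [1, 2, 5];  Q = [1, 2, 3]
  Insert 3 (step 4): P = [1, 2, 3] / [5];  Q = [1, 2, 3] / [4]
  Insert 4 (step 5): P = [1, 2, 3, 4] / [5];  Q = [1, 2, 3, 5] / [4]
  Insert 6 (step 6): P = [1, 2, 3, 4, 6] / [5];  Q = [1, 2, 3, 5, 6] / [4]
  Insert 7 (step 7): P = [1, 2, 3, 4, 6, 7] / [5];  Q = [1, 2, 3, 5, 6, 7] / [4]
  Insert 8 (step 8): P = [1, 2, 3, 4, 6, 7, 8] / [5];  Q = [1, 2, 3, 5, 6, 7, 8] / [4]
Final shape: (7, 1).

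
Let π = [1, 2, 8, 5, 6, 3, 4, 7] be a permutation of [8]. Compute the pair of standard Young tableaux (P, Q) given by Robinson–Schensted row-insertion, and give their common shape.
P = [1, 2, 3, 4, 7] / [5, 6] / [8];  Q = [1, 2, 3, 5, 8] / [4, 7] / [6];  common shape = (5, 2, 1)

Row-insert the values π_1, π_2, … into P one at a time, bumping the leftmost entry strictly greater than the inserted value down to the next row. The recording tableau Q records, in position (i, j), the step at which that cell was added to P.
  Insert 1 (step 1): P = [1];  Q = [1]
  Insert 2 (step 2): P = [1, 2];  Q = [1, 2]
  Insert 8 (step 3): P = [1, 2, 8];  Q = [1, 2, 3]
  Insert 5 (step 4): P = [1, 2, 5] / [8];  Q = [1, 2, 3] / [4]
  Insert 6 (step 5): P = [1, 2, 5, 6] / [8];  Q = [1, 2, 3, 5] / [4]
  Insert 3 (step 6): P = [1, 2, 3, 6] / [5] / [8];  Q = [1, 2, 3, 5] / [4] / [6]
  Insert 4 (step 7): P = [1, 2, 3, 4] / [5, 6] / [8];  Q = [1, 2, 3, 5] / [4, 7] / [6]
  Insert 7 (step 8): P = [1, 2, 3, 4, 7] / [5, 6] / [8];  Q = [1, 2, 3, 5, 8] / [4, 7] / [6]
Final shape: (5, 2, 1).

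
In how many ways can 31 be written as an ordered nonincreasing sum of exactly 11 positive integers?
p(31, 11 parts) = 560

Partitions of n into exactly k parts are in bijection with partitions of n − k into at most k parts (subtract 1 from each part). So p(31, exactly 11) = p(20, parts ≤ 11). Computing via the recurrence p(m, j) = p(m, j−1) + p(m−j, j) gives 560.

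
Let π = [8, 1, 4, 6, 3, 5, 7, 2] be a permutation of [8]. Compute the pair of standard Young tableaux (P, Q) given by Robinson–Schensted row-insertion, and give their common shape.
P = [1, 2, 5, 7] / [3, 6] / [4] / [8];  Q = [1, 3, 4, 7] / [2, 6] / [5] / [8];  common shape = (4, 2, 1, 1)

Row-insert the values π_1, π_2, … into P one at a time, bumping the leftmost entry strictly greater than the inserted value down to the next row. The recording tableau Q records, in position (i, j), the step at which that cell was added to P.
  Insert 8 (step 1): P = [8];  Q = [1]
  Insert 1 (step 2): P = [1] / [8];  Q = [1] / [2]
  Insert 4 (step 3): P = [1, 4] / [8];  Q = [1, 3] / [2]
  Insert 6 (step 4): P = [1, 4, 6] / [8];  Q = [1, 3, 4] / [2]
  Insert 3 (step 5): P = [1, 3, 6] / [4] / [8];  Q = [1, 3, 4] / [2] / [5]
  Insert 5 (step 6): P = [1, 3, 5] / [4, 6] / [8];  Q = [1, 3, 4] / [2, 6] / [5]
  Insert 7 (step 7): P = [1, 3, 5, 7] / [4, 6] / [8];  Q = [1, 3, 4, 7] / [2, 6] / [5]
  Insert 2 (step 8): P = [1, 2, 5, 7] / [3, 6] / [4] / [8];  Q = [1, 3, 4, 7] / [2, 6] / [5] / [8]
Final shape: (4, 2, 1, 1).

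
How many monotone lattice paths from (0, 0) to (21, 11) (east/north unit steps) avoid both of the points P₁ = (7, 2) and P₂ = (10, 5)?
Number of paths = 71351232

Inclusion–exclusion. Total paths: C(32, 21) = 129024480. Through P₁: C(9, 7)·C(23, 14) = 29418840. Through P₂: C(15, 10)·C(17, 11) = 37165128. Since P₁ is strictly southwest of P₂, a monotone path through both must visit P₁ then P₂; paths through both = C(9, 7)·C(6, 3)·C(17, 11) = 8910720. Avoid both = 129024480 − 29418840 − 37165128 + 8910720 = 71351232.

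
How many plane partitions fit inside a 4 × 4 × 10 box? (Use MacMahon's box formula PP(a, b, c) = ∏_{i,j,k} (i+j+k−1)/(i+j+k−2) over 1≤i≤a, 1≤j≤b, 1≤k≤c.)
PP(4, 4, 10) = 2254684432

Evaluate the triple product over i = 1..4, j = 1..4, k = 1..10. The factors are (2/1) · (3/2) · (4/3) · (5/4) · (6/5) · (7/6) · (8/7) · (9/8) · … (160 factors total). The numerators and denominators telescope so the product is an integer; carrying out the multiplication exactly gives PP(4, 4, 10) = 2254684432.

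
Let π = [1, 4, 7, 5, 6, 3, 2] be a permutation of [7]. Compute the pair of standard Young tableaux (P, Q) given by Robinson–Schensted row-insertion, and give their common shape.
P = [1, 2, 5, 6] / [3] / [4] / [7];  Q = [1, 2, 3, 5] / [4] / [6] / [7];  common shape = (4, 1, 1, 1)

Row-insert the values π_1, π_2, … into P one at a time, bumping the leftmost entry strictly greater than the inserted value down to the next row. The recording tableau Q records, in position (i, j), the step at which that cell was added to P.
  Insert 1 (step 1): P = [1];  Q = [1]
  Insert 4 (step 2): P = [1, 4];  Q = [1, 2]
  Insert 7 (step 3): P = [1, 4, 7];  Q = [1, 2, 3]
  Insert 5 (step 4): P = [1, 4, 5] / [7];  Q = [1, 2, 3] / [4]
  Insert 6 (step 5): P = [1, 4, 5, 6] / [7];  Q = [1, 2, 3, 5] / [4]
  Insert 3 (step 6): P = [1, 3, 5, 6] / [4] / [7];  Q = [1, 2, 3, 5] / [4] / [6]
  Insert 2 (step 7): P = [1, 2, 5, 6] / [3] / [4] / [7];  Q = [1, 2, 3, 5] / [4] / [6] / [7]
Final shape: (4, 1, 1, 1).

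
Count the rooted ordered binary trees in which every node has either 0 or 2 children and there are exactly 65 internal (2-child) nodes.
C_65 = 1440418573150919668872489894243865350

These full binary trees are counted by the Catalan number C_n = (1/(n + 1)) · C(2n, n). For n = 65: C_65 = (1/66) · C(130, 65) = 95067625827960698145584333020095113100/66 = 1440418573150919668872489894243865350.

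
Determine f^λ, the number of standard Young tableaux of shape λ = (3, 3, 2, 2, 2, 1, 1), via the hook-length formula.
# SYT of shape (3, 3, 2, 2, 2, 1, 1) = 14014

Hook-length formula: f^λ = n! / Π hook(c), product over all cells c of the Young diagram. For λ = (3, 3, 2, 2, 2, 1, 1), n = 14 boxes. Hook lengths by row (left-to-right, top-to-bottom): [9, 6, 2]; [8, 5, 1]; [6, 3]; [5, 2]; [4, 1]; [2]; [1]. Product of hooks = 6220800. So f^λ = 14! / 6220800 = 87178291200 / 6220800 = 14014.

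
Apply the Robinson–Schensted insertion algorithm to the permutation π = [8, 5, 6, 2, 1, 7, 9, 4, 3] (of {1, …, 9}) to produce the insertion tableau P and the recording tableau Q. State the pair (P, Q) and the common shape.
P = [1, 3, 7, 9] / [2, 4] / [5, 6] / [8];  Q = [1, 3, 6, 7] / [2, 8] / [4, 9] / [5];  common shape = (4, 2, 2, 1)

Row-insert the values π_1, π_2, … into P one at a time, bumping the leftmost entry strictly greater than the inserted value down to the next row. The recording tableau Q records, in position (i, j), the step at which that cell was added to P.
  Insert 8 (step 1): P = [8];  Q = [1]
  Insert 5 (step 2): P = [5] / [8];  Q = [1] / [2]
  Insert 6 (step 3): P = [5, 6] / [8];  Q = [1, 3] / [2]
  Insert 2 (step 4): P = [2, 6] / [5] / [8];  Q = [1, 3] / [2] / [4]
  Insert 1 (step 5): P = [1, 6] / [2] / [5] / [8];  Q = [1, 3] / [2] / [4] / [5]
  Insert 7 (step 6): P = [1, 6, 7] / [2] / [5] / [8];  Q = [1, 3, 6] / [2] / [4] / [5]
  Insert 9 (step 7): P = [1, 6, 7, 9] / [2] / [5] / [8];  Q = [1, 3, 6, 7] / [2] / [4] / [5]
  Insert 4 (step 8): P = [1, 4, 7, 9] / [2, 6] / [5] / [8];  Q = [1, 3, 6, 7] / [2, 8] / [4] / [5]
  Insert 3 (step 9): P = [1, 3, 7, 9] / [2, 4] / [5, 6] / [8];  Q = [1, 3, 6, 7] / [2, 8] / [4, 9] / [5]
Final shape: (4, 2, 2, 1).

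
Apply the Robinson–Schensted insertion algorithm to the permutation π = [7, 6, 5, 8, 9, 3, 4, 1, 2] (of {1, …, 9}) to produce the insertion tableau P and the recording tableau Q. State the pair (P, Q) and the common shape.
P = [1, 2, 9] / [3, 4] / [5, 8] / [6] / [7];  Q = [1, 4, 5] / [2, 7] / [3, 9] / [6] / [8];  common shape = (3, 2, 2, 1, 1)

Row-insert the values π_1, π_2, … into P one at a time, bumping the leftmost entry strictly greater than the inserted value down to the next row. The recording tableau Q records, in position (i, j), the step at which that cell was added to P.
  Insert 7 (step 1): P = [7];  Q = [1]
  Insert 6 (step 2): P = [6] / [7];  Q = [1] / [2]
  Insert 5 (step 3): P = [5] / [6] / [7];  Q = [1] / [2] / [3]
  Insert 8 (step 4): P = [5, 8] / [6] / [7];  Q = [1, 4] / [2] / [3]
  Insert 9 (step 5): P = [5, 8, 9] / [6] / [7];  Q = [1, 4, 5] / [2] / [3]
  Insert 3 (step 6): P = [3, 8, 9] / [5] / [6] / [7];  Q = [1, 4, 5] / [2] / [3] / [6]
  Insert 4 (step 7): P = [3, 4, 9] / [5, 8] / [6] / [7];  Q = [1, 4, 5] / [2, 7] / [3] / [6]
  Insert 1 (step 8): P = [1, 4, 9] / [3, 8] / [5] / [6] / [7];  Q = [1, 4, 5] / [2, 7] / [3] / [6] / [8]
  Insert 2 (step 9): P = [1, 2, 9] / [3, 4] / [5, 8] / [6] / [7];  Q = [1, 4, 5] / [2, 7] / [3, 9] / [6] / [8]
Final shape: (3, 2, 2, 1, 1).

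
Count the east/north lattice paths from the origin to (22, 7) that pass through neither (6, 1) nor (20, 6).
Number of paths = 591987

Inclusion–exclusion. Total paths: C(29, 22) = 1560780. Through P₁: C(7, 6)·C(22, 16) = 522291. Through P₂: C(26, 20)·C(3, 2) = 690690. Since P₁ is strictly southwest of P₂, a monotone path through both must visit P₁ then P₂; paths through both = C(7, 6)·C(19, 14)·C(3, 2) = 244188. Avoid both = 1560780 − 522291 − 690690 + 244188 = 591987.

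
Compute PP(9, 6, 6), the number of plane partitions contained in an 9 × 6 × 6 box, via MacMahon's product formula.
PP(9, 6, 6) = 6062460972064640

Evaluate the triple product over i = 1..9, j = 1..6, k = 1..6. The factors are (2/1) · (3/2) · (4/3) · (5/4) · (6/5) · (7/6) · (3/2) · (4/3) · … (324 factors total). The numerators and denominators telescope so the product is an integer; carrying out the multiplication exactly gives PP(9, 6, 6) = 6062460972064640.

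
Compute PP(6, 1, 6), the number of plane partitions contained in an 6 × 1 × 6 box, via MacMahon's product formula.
PP(6, 1, 6) = 924

Evaluate the triple product over i = 1..6, j = 1..1, k = 1..6. The factors are (2/1) · (3/2) · (4/3) · (5/4) · (6/5) · (7/6) · (3/2) · (4/3) · … (36 factors total). The numerators and denominators telescope so the product is an integer; carrying out the multiplication exactly gives PP(6, 1, 6) = 924.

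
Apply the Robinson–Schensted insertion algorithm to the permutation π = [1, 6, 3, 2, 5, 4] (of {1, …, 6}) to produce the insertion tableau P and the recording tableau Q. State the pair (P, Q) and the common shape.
P = [1, 2, 4] / [3, 5] / [6];  Q = [1, 2, 5] / [3, 6] / [4];  common shape = (3, 2, 1)

Row-insert the values π_1, π_2, … into P one at a time, bumping the leftmost entry strictly greater than the inserted value down to the next row. The recording tableau Q records, in position (i, j), the step at which that cell was added to P.
  Insert 1 (step 1): P = [1];  Q = [1]
  Insert 6 (step 2): P = [1, 6];  Q = [1, 2]
  Insert 3 (step 3): P = [1, 3] / [6];  Q = [1, 2] / [3]
  Insert 2 (step 4): P = [1, 2] / [3] / [6];  Q = [1, 2] / [3] / [4]
  Insert 5 (step 5): P = [1, 2, 5] / [3] / [6];  Q = [1, 2, 5] / [3] / [4]
  Insert 4 (step 6): P = [1, 2, 4] / [3, 5] / [6];  Q = [1, 2, 5] / [3, 6] / [4]
Final shape: (3, 2, 1).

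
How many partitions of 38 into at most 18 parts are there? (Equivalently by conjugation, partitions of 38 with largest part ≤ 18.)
p(38, parts ≤ 18) = 23928

Use the recurrence p(n, m) = p(n, m−1) + p(n−m, m): either the largest part is < m (count p(n, m−1)) or the largest part is exactly m (remove one copy of m, count p(n−m, m)). With p(0, ·) = 1 this gives p(38, parts ≤ 18) = 23928. (By conjugating Young diagrams, this also counts partitions of 38 into at most 18 parts.)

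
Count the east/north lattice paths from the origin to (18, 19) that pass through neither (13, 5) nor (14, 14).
Number of paths = 12529107276

Inclusion–exclusion. Total paths: C(37, 18) = 17672631900. Through P₁: C(18, 13)·C(19, 5) = 99628704. Through P₂: C(28, 14)·C(9, 4) = 5054691600. Since P₁ is strictly southwest of P₂, a monotone path through both must visit P₁ then P₂; paths through both = C(18, 13)·C(10, 1)·C(9, 4) = 10795680. Avoid both = 17672631900 − 99628704 − 5054691600 + 10795680 = 12529107276.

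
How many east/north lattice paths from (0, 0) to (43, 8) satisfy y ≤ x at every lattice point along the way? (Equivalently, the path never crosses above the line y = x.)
Number of paths = 520987950

By the reflection principle (André's argument), the number of monotone paths to (43, 8) with n ≤ m that never go above y = x is C(51, 43) − C(51, 44) = 636763050 − 115775100 = 520987950.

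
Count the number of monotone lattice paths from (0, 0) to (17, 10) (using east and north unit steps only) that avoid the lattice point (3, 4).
Number of paths = 7079685

Total paths from (0, 0) to (17, 10): C(27, 17) = 8436285. Paths through (3, 4): (paths (0, 0) → (3, 4)) × (paths (3, 4) → (17, 10)) = C(7, 3) · C(20, 14) = 35 · 38760 = 1356600. Avoidance count = 8436285 − 1356600 = 7079685.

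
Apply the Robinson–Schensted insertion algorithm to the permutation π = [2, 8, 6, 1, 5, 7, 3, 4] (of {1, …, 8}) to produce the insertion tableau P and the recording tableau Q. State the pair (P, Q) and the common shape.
P = [1, 3, 4] / [2, 5, 7] / [6] / [8];  Q = [1, 2, 6] / [3, 5, 8] / [4] / [7];  common shape = (3, 3, 1, 1)

Row-insert the values π_1, π_2, … into P one at a time, bumping the leftmost entry strictly greater than the inserted value down to the next row. The recording tableau Q records, in position (i, j), the step at which that cell was added to P.
  Insert 2 (step 1): P = [2];  Q = [1]
  Insert 8 (step 2): P = [2, 8];  Q = [1, 2]
  Insert 6 (step 3): P = [2, 6] / [8];  Q = [1, 2] / [3]
  Insert 1 (step 4): P = [1, 6] / [2] / [8];  Q = [1, 2] / [3] / [4]
  Insert 5 (step 5): P = [1, 5] / [2, 6] / [8];  Q = [1, 2] / [3, 5] / [4]
  Insert 7 (step 6): P = [1, 5, 7] / [2, 6] / [8];  Q = [1, 2, 6] / [3, 5] / [4]
  Insert 3 (step 7): P = [1, 3, 7] / [2, 5] / [6] / [8];  Q = [1, 2, 6] / [3, 5] / [4] / [7]
  Insert 4 (step 8): P = [1, 3, 4] / [2, 5, 7] / [6] / [8];  Q = [1, 2, 6] / [3, 5, 8] / [4] / [7]
Final shape: (3, 3, 1, 1).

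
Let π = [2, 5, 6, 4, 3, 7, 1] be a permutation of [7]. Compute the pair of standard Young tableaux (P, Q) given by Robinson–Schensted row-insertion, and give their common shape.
P = [1, 3, 6, 7] / [2] / [4] / [5];  Q = [1, 2, 3, 6] / [4] / [5] / [7];  common shape = (4, 1, 1, 1)

Row-insert the values π_1, π_2, … into P one at a time, bumping the leftmost entry strictly greater than the inserted value down to the next row. The recording tableau Q records, in position (i, j), the step at which that cell was added to P.
  Insert 2 (step 1): P = [2];  Q = [1]
  Insert 5 (step 2): P = [2, 5];  Q = [1, 2]
  Insert 6 (step 3): P = [2, 5, 6];  Q = [1, 2, 3]
  Insert 4 (step 4): P = [2, 4, 6] / [5];  Q = [1, 2, 3] / [4]
  Insert 3 (step 5): P = [2, 3, 6] / [4] / [5];  Q = [1, 2, 3] / [4] / [5]
  Insert 7 (step 6): P = [2, 3, 6, 7] / [4] / [5];  Q = [1, 2, 3, 6] / [4] / [5]
  Insert 1 (step 7): P = [1, 3, 6, 7] / [2] / [4] / [5];  Q = [1, 2, 3, 6] / [4] / [5] / [7]
Final shape: (4, 1, 1, 1).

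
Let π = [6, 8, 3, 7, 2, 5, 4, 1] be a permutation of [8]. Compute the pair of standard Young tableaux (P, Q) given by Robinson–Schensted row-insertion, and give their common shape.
P = [1, 4] / [2, 5] / [3, 7] / [6] / [8];  Q = [1, 2] / [3, 4] / [5, 6] / [7] / [8];  common shape = (2, 2, 2, 1, 1)

Row-insert the values π_1, π_2, … into P one at a time, bumping the leftmost entry strictly greater than the inserted value down to the next row. The recording tableau Q records, in position (i, j), the step at which that cell was added to P.
  Insert 6 (step 1): P = [6];  Q = [1]
  Insert 8 (step 2): P = [6, 8];  Q = [1, 2]
  Insert 3 (step 3): P = [3, 8] / [6];  Q = [1, 2] / [3]
  Insert 7 (step 4): P = [3, 7] / [6, 8];  Q = [1, 2] / [3, 4]
  Insert 2 (step 5): P = [2, 7] / [3, 8] / [6];  Q = [1, 2] / [3, 4] / [5]
  Insert 5 (step 6): P = [2, 5] / [3, 7] / [6, 8];  Q = [1, 2] / [3, 4] / [5, 6]
  Insert 4 (step 7): P = [2, 4] / [3, 5] / [6, 7] / [8];  Q = [1, 2] / [3, 4] / [5, 6] / [7]
  Insert 1 (step 8): P = [1, 4] / [2, 5] / [3, 7] / [6] / [8];  Q = [1, 2] / [3, 4] / [5, 6] / [7] / [8]
Final shape: (2, 2, 2, 1, 1).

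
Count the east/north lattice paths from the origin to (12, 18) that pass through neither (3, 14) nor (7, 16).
Number of paths = 81072928

Inclusion–exclusion. Total paths: C(30, 12) = 86493225. Through P₁: C(17, 3)·C(13, 9) = 486200. Through P₂: C(23, 7)·C(7, 5) = 5148297. Since P₁ is strictly southwest of P₂, a monotone path through both must visit P₁ then P₂; paths through both = C(17, 3)·C(6, 4)·C(7, 5) = 214200. Avoid both = 86493225 − 486200 − 5148297 + 214200 = 81072928.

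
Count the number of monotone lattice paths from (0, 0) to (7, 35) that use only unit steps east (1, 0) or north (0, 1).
Number of paths = 26978328

A monotone lattice path from (0, 0) to (7, 35) consists of 7 east steps and 35 north steps in some order, so it is determined by which 7 of the 42 steps are east. The count is C(42, 7) = 26978328.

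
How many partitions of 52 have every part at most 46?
p(52, parts ≤ 46) = 281570

Use the recurrence p(n, m) = p(n, m−1) + p(n−m, m): either the largest part is < m (count p(n, m−1)) or the largest part is exactly m (remove one copy of m, count p(n−m, m)). With p(0, ·) = 1 this gives p(52, parts ≤ 46) = 281570. (By conjugating Young diagrams, this also counts partitions of 52 into at most 46 parts.)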